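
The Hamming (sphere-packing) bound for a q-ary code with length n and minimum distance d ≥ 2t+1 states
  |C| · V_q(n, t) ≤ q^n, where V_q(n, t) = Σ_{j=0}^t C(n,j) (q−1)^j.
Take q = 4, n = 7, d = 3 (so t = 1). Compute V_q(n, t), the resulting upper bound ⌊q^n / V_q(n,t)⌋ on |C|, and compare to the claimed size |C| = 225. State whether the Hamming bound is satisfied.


V_q(n, t) = 22, q^n = 16384, Hamming bound = 744, |C| = 225 ≤ bound (satisfied).

Step 1: Compute V_q(n, t) = Σ_{j=0}^1 C(n, j) (q−1)^j.
  j = 0: C(7,0)·(3)^0 = 1·1 = 1.
  j = 1: C(7,1)·(3)^1 = 7·3 = 21.
  V_q(n, t) = 1 + 21 = 22.
Step 2: q^n = 4^7 = 16384.
Step 3: Hamming bound ⌊q^n / V_q(n,t)⌋ = ⌊16384/22⌋ = 744.
Step 4: Compare |C| = 225 to 744: satisfied.
The claimed |C| lies below the Hamming bound.


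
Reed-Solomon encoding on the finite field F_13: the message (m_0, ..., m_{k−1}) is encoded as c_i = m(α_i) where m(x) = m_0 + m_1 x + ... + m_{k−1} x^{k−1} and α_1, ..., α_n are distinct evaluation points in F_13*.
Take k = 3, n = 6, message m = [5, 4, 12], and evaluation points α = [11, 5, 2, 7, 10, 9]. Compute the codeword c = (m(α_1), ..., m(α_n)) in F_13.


c = [6, 0, 9, 10, 10, 12]

Message polynomial: m(x) = 5 + 4·x + 12·x^2 (mod 13).
For each evaluation point α_i, compute m(α_i) mod 13:
  α_1 = 11: Horner steps 12 → 6 → 6, so m(11) = 6.
  α_2 = 5: Horner steps 12 → 12 → 0, so m(5) = 0.
  α_3 = 2: Horner steps 12 → 2 → 9, so m(2) = 9.
  α_4 = 7: Horner steps 12 → 10 → 10, so m(7) = 10.
  α_5 = 10: Horner steps 12 → 7 → 10, so m(10) = 10.
  α_6 = 9: Horner steps 12 → 8 → 12, so m(9) = 12.
Codeword c = [6, 0, 9, 10, 10, 12] ∈ F_13^6.


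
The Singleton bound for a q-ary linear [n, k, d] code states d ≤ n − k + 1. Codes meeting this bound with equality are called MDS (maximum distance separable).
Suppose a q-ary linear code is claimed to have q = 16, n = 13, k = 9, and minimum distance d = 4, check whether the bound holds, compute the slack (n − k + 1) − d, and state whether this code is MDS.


Singleton RHS = n − k + 1 = 5, slack = 1, bound satisfied, not MDS.

Singleton bound: d ≤ n − k + 1.
Here n = 13, k = 9, so n − k + 1 = 5.
Given d = 4, check d ≤ 5: YES.
Slack = (n − k + 1) − d = 1.
The code is NOT MDS (slack = 1 > 0).
Description: the claimed parameters are [13, 9, 4]_16; such a code would be non-MDS.


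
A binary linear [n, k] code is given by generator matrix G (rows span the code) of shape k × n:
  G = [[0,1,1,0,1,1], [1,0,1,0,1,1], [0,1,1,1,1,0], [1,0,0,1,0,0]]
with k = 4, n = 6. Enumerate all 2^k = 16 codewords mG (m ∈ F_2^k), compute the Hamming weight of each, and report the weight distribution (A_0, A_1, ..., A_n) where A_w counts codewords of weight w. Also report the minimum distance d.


Weight distribution: A_0 = 1, A_2 = 7, A_4 = 7, A_6 = 1. Minimum distance d = 2.

Enumerate all 2^4 = 16 messages m ∈ F_2^4.
For each, compute codeword c = mG in F_2^6, then tally its weight.
  m = 0000 → c = 000000, weight = 0.
  m = 1000 → c = 011011, weight = 4.
  m = 0100 → c = 101011, weight = 4.
  m = 1100 → c = 110000, weight = 2.
  m = 0010 → c = 011110, weight = 4.
  m = 1010 → c = 000101, weight = 2.
  m = 0110 → c = 110101, weight = 4.
  m = 1110 → c = 101110, weight = 4.
  m = 0001 → c = 100100, weight = 2.
  m = 1001 → c = 111111, weight = 6.
  m = 0101 → c = 001111, weight = 4.
  m = 1101 → c = 010100, weight = 2.
  m = 0011 → c = 111010, weight = 4.
  m = 1011 → c = 100001, weight = 2.
  m = 0111 → c = 010001, weight = 2.
  m = 1111 → c = 001010, weight = 2.
Tally weights:
  weight 0: 1 codewords.
  weight 2: 7 codewords.
  weight 4: 7 codewords.
  weight 6: 1 codewords.
Minimum distance d = smallest w > 0 with A_w > 0 = 2.
Sanity: Σ A_w = 16 = 2^4 = 16 ✓.


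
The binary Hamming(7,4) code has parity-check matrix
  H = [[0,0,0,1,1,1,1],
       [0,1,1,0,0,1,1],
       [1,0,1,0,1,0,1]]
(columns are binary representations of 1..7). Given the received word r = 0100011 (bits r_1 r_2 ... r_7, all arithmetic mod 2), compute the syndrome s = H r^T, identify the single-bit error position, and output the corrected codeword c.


s = (0, 1, 1)^T, error position = 3, corrected codeword c = 0110011

Compute s = H r^T mod 2 one row at a time:
  s_1 = 0 + 0 + 1 + 1 = 2 ≡ 0 (mod 2).
  s_2 = 1 + 0 + 1 + 1 = 3 ≡ 1 (mod 2).
  s_3 = 0 + 0 + 0 + 1 = 1 ≡ 1 (mod 2).
s = (0, 1, 1)^T — this equals column 3 of H (binary 011), so error is at position 3.
Correct: flip bit 3 of r = 0100011 to get c = 0110011.


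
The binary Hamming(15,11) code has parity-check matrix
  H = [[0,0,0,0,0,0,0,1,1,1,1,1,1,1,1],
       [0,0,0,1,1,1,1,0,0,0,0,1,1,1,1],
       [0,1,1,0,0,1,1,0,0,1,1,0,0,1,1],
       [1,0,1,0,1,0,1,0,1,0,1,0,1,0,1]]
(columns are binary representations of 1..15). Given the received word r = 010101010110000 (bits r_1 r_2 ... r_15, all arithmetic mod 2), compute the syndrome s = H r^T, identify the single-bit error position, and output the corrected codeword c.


s = (1, 0, 0, 1)^T, error position = 9, corrected codeword c = 010101011110000

Compute s = H r^T mod 2 one row at a time:
  s_1 = 1 + 0 + 1 + 1 + 0 + 0 + 0 + 0 = 3 ≡ 1 (mod 2).
  s_2 = 1 + 0 + 1 + 0 + 0 + 0 + 0 + 0 = 2 ≡ 0 (mod 2).
  s_3 = 1 + 0 + 1 + 0 + 1 + 1 + 0 + 0 = 4 ≡ 0 (mod 2).
  s_4 = 0 + 0 + 0 + 0 + 0 + 1 + 0 + 0 = 1 ≡ 1 (mod 2).
s = (1, 0, 0, 1)^T — this equals column 9 of H (binary 1001), so error is at position 9.
Correct: flip bit 9 of r = 010101010110000 to get c = 010101011110000.


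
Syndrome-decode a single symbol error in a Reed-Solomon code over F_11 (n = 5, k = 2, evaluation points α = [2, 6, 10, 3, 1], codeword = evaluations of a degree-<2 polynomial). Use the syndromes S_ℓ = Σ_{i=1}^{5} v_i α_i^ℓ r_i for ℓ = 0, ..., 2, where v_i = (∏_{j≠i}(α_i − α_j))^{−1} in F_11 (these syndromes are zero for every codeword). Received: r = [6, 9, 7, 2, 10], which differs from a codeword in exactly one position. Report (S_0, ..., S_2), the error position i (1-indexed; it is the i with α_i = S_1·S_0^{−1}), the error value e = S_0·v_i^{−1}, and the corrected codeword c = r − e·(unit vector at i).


S = (4, 2, 1), error at position 2, error magnitude e = 8, c = [6, 1, 7, 2, 10].

Step 1: column multipliers v_i = (∏_{j≠i}(α_i − α_j))^{−1} mod 11.
  i = 1 (α = 2): (2−6)(2−10)(2−3)(2−1) = (−4)·(−8)·(−1)·1 = −32 ≡ 1, so v_1 = 1^{−1} = 1 (mod 11).
  i = 2 (α = 6): (6−2)(6−10)(6−3)(6−1) = 4·(−4)·3·5 = −240 ≡ 2, so v_2 = 2^{−1} = 6 (mod 11).
  i = 3 (α = 10): (10−2)(10−6)(10−3)(10−1) = 8·4·7·9 = 2016 ≡ 3, so v_3 = 3^{−1} = 4 (mod 11).
  i = 4 (α = 3): (3−2)(3−6)(3−10)(3−1) = 1·(−3)·(−7)·2 = 42 ≡ 9, so v_4 = 9^{−1} = 5 (mod 11).
  i = 5 (α = 1): (1−2)(1−6)(1−10)(1−3) = (−1)·(−5)·(−9)·(−2) = 90 ≡ 2, so v_5 = 2^{−1} = 6 (mod 11).
  v = [1, 6, 4, 5, 6].
Step 2: syndromes of r = [6, 9, 7, 2, 10] (all sums mod 11).
  S_0 = Σ v_i r_i = 1·6 + 6·9 + 4·7 + 5·2 + 6·10 = 158 ≡ 4.
  S_1 = Σ v_i α_i r_i = 1·2·6 + 6·6·9 + 4·10·7 + 5·3·2 + 6·1·10 = 706 ≡ 2.
  α_i^2 mod 11 = [4, 3, 1, 9, 1].
  S_2 = Σ v_i α_i^2 r_i = 1·4·6 + 6·3·9 + 4·1·7 + 5·9·2 + 6·1·10 = 364 ≡ 1.
  S = (4, 2, 1) ≠ 0, so r is not a codeword (an error is present).
Step 3: locate the error. For a single error e at position i, S_ℓ = v_i·e·α_i^ℓ, so α_err = S_1/S_0.
  S_0^{−1} = 4^{−1} = 3 (mod 11), so α_err = 2·3 = 6 ≡ 6 = α_2. Error position i = 2.
  Consistency check: S_2/S_1 = 1·6 = 6 ≡ 6 = α_err ✓ (single-error assumption holds).
Step 4: error magnitude e = S_0/v_2 = S_0·∏_{j≠2}(α_2 − α_j) = 4·2 = 8 ≡ 8 (mod 11).
Step 5: correct position 2: c_2 = r_2 − e = 9 − 8 ≡ 1 (mod 11). Hence c = [6, 1, 7, 2, 10].
  Check: interpolating c through the α_i gives m(x) = 3 + 7·x (degree < 2) with m(α_i) = c_i for every i, so c is indeed a codeword.


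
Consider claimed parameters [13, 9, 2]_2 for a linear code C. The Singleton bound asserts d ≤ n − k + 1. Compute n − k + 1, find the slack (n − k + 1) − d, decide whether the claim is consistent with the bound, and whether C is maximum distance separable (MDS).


Singleton RHS = n − k + 1 = 5, slack = 3, bound satisfied, not MDS.

Singleton bound: d ≤ n − k + 1.
Here n = 13, k = 9, so n − k + 1 = 5.
Given d = 2, check d ≤ 5: YES.
Slack = (n − k + 1) − d = 3.
The code is NOT MDS (slack = 3 > 0).
Description: the claimed parameters are [13, 9, 2]_2; such a code would be non-MDS.


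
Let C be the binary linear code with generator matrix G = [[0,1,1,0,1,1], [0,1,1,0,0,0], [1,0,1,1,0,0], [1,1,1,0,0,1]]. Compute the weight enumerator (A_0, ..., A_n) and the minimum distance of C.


Weight distribution: A_0 = 1, A_2 = 4, A_3 = 6, A_4 = 3, A_5 = 2. Minimum distance d = 2.

Enumerate all 2^4 = 16 messages m ∈ F_2^4.
For each, compute codeword c = mG in F_2^6, then tally its weight.
  m = 0000 → c = 000000, weight = 0.
  m = 1000 → c = 011011, weight = 4.
  m = 0100 → c = 011000, weight = 2.
  m = 1100 → c = 000011, weight = 2.
  m = 0010 → c = 101100, weight = 3.
  m = 1010 → c = 110111, weight = 5.
  m = 0110 → c = 110100, weight = 3.
  m = 1110 → c = 101111, weight = 5.
  m = 0001 → c = 111001, weight = 4.
  m = 1001 → c = 100010, weight = 2.
  m = 0101 → c = 100001, weight = 2.
  m = 1101 → c = 111010, weight = 4.
  m = 0011 → c = 010101, weight = 3.
  m = 1011 → c = 001110, weight = 3.
  m = 0111 → c = 001101, weight = 3.
  m = 1111 → c = 010110, weight = 3.
Tally weights:
  weight 0: 1 codewords.
  weight 2: 4 codewords.
  weight 3: 6 codewords.
  weight 4: 3 codewords.
  weight 5: 2 codewords.
Minimum distance d = smallest w > 0 with A_w > 0 = 2.
Sanity: Σ A_w = 16 = 2^4 = 16 ✓.


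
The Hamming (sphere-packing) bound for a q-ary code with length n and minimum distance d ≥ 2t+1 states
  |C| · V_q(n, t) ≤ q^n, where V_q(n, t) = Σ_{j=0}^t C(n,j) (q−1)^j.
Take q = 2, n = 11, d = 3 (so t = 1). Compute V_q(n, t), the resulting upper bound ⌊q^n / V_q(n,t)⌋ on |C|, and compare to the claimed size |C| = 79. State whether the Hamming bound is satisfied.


V_q(n, t) = 12, q^n = 2048, Hamming bound = 170, |C| = 79 ≤ bound (satisfied).

Step 1: Compute V_q(n, t) = Σ_{j=0}^1 C(n, j) (q−1)^j.
  j = 0: C(11,0)·(1)^0 = 1·1 = 1.
  j = 1: C(11,1)·(1)^1 = 11·1 = 11.
  V_q(n, t) = 1 + 11 = 12.
Step 2: q^n = 2^11 = 2048.
Step 3: Hamming bound ⌊q^n / V_q(n,t)⌋ = ⌊2048/12⌋ = 170.
Step 4: Compare |C| = 79 to 170: satisfied.
The claimed |C| lies below the Hamming bound.


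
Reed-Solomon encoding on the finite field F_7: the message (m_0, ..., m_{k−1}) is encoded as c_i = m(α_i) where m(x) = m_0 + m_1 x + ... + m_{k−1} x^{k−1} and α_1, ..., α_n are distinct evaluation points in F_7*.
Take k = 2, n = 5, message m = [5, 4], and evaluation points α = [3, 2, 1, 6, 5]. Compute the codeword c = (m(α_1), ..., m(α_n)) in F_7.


c = [3, 6, 2, 1, 4]

Message polynomial: m(x) = 5 + 4·x (mod 7).
For each evaluation point α_i, compute m(α_i) mod 7:
  α_1 = 3: Horner steps 4 → 3, so m(3) = 3.
  α_2 = 2: Horner steps 4 → 6, so m(2) = 6.
  α_3 = 1: Horner steps 4 → 2, so m(1) = 2.
  α_4 = 6: Horner steps 4 → 1, so m(6) = 1.
  α_5 = 5: Horner steps 4 → 4, so m(5) = 4.
Codeword c = [3, 6, 2, 1, 4] ∈ F_7^5.


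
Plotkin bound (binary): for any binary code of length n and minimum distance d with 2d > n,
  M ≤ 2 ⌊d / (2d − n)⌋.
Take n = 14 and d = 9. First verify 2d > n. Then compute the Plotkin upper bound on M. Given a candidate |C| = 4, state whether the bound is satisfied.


Plotkin bound M ≤ 4; given |C| = 4 ≤ bound (satisfied).

Check applicability: 2d = 18, n = 14.
2d − n = 4 > 0, so Plotkin applies.
Compute d/(2d−n) = 9/4 ≈ 2.2500.
⌊d/(2d−n)⌋ = 2.
Plotkin bound: M ≤ 2·2 = 4.
Given |C| = 4, check: satisfied.
This |C| is at the Plotkin bound.


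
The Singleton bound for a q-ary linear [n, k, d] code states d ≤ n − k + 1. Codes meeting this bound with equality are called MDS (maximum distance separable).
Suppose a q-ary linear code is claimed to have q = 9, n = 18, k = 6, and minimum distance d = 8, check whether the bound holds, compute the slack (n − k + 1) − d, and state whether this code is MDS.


Singleton RHS = n − k + 1 = 13, slack = 5, bound satisfied, not MDS.

Singleton bound: d ≤ n − k + 1.
Here n = 18, k = 6, so n − k + 1 = 13.
Given d = 8, check d ≤ 13: YES.
Slack = (n − k + 1) − d = 5.
The code is NOT MDS (slack = 5 > 0).
Description: the claimed parameters are [18, 6, 8]_9; such a code would be non-MDS.


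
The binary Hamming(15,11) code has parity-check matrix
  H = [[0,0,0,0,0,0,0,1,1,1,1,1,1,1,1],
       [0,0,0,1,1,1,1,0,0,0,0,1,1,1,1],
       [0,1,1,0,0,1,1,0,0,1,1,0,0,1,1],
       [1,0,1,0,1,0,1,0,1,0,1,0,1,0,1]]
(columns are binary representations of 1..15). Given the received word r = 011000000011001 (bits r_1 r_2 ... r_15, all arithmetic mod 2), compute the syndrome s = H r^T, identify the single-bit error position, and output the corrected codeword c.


s = (1, 0, 0, 1)^T, error position = 9, corrected codeword c = 011000001011001

Compute s = H r^T mod 2 one row at a time:
  s_1 = 0 + 0 + 0 + 1 + 1 + 0 + 0 + 1 = 3 ≡ 1 (mod 2).
  s_2 = 0 + 0 + 0 + 0 + 1 + 0 + 0 + 1 = 2 ≡ 0 (mod 2).
  s_3 = 1 + 1 + 0 + 0 + 0 + 1 + 0 + 1 = 4 ≡ 0 (mod 2).
  s_4 = 0 + 1 + 0 + 0 + 0 + 1 + 0 + 1 = 3 ≡ 1 (mod 2).
s = (1, 0, 0, 1)^T — this equals column 9 of H (binary 1001), so error is at position 9.
Correct: flip bit 9 of r = 011000000011001 to get c = 011000001011001.


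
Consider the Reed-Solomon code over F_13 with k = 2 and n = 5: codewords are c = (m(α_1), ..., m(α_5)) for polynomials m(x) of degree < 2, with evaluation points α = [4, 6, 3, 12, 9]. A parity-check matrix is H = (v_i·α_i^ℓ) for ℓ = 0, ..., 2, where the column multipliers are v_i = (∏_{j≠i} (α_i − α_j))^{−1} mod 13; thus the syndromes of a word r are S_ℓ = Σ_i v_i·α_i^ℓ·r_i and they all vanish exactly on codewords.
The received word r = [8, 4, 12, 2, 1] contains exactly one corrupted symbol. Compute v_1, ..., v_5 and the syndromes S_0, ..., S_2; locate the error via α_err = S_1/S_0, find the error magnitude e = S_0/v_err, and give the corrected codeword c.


S = (1, 6, 10), error at position 2, error magnitude e = 4, c = [8, 0, 12, 2, 1].

Step 1: column multipliers v_i = (∏_{j≠i}(α_i − α_j))^{−1} mod 13.
  i = 1 (α = 4): (4−6)(4−3)(4−12)(4−9) = (−2)·1·(−8)·(−5) = −80 ≡ 11, so v_1 = 11^{−1} = 6 (mod 13).
  i = 2 (α = 6): (6−4)(6−3)(6−12)(6−9) = 2·3·(−6)·(−3) = 108 ≡ 4, so v_2 = 4^{−1} = 10 (mod 13).
  i = 3 (α = 3): (3−4)(3−6)(3−12)(3−9) = (−1)·(−3)·(−9)·(−6) = 162 ≡ 6, so v_3 = 6^{−1} = 11 (mod 13).
  i = 4 (α = 12): (12−4)(12−6)(12−3)(12−9) = 8·6·9·3 = 1296 ≡ 9, so v_4 = 9^{−1} = 3 (mod 13).
  i = 5 (α = 9): (9−4)(9−6)(9−3)(9−12) = 5·3·6·(−3) = −270 ≡ 3, so v_5 = 3^{−1} = 9 (mod 13).
  v = [6, 10, 11, 3, 9].
Step 2: syndromes of r = [8, 4, 12, 2, 1] (all sums mod 13).
  S_0 = Σ v_i r_i = 6·8 + 10·4 + 11·12 + 3·2 + 9·1 = 235 ≡ 1.
  S_1 = Σ v_i α_i r_i = 6·4·8 + 10·6·4 + 11·3·12 + 3·12·2 + 9·9·1 = 981 ≡ 6.
  α_i^2 mod 13 = [3, 10, 9, 1, 3].
  S_2 = Σ v_i α_i^2 r_i = 6·3·8 + 10·10·4 + 11·9·12 + 3·1·2 + 9·3·1 = 1765 ≡ 10.
  S = (1, 6, 10) ≠ 0, so r is not a codeword (an error is present).
Step 3: locate the error. For a single error e at position i, S_ℓ = v_i·e·α_i^ℓ, so α_err = S_1/S_0.
  S_0^{−1} = 1^{−1} = 1 (mod 13), so α_err = 6·1 = 6 ≡ 6 = α_2. Error position i = 2.
  Consistency check: S_2/S_1 = 10·11 = 110 ≡ 6 = α_err ✓ (single-error assumption holds).
Step 4: error magnitude e = S_0/v_2 = S_0·∏_{j≠2}(α_2 − α_j) = 1·4 = 4 ≡ 4 (mod 13).
Step 5: correct position 2: c_2 = r_2 − e = 4 − 4 ≡ 0 (mod 13). Hence c = [8, 0, 12, 2, 1].
  Check: interpolating c through the α_i gives m(x) = 11 + 9·x (degree < 2) with m(α_i) = c_i for every i, so c is indeed a codeword.


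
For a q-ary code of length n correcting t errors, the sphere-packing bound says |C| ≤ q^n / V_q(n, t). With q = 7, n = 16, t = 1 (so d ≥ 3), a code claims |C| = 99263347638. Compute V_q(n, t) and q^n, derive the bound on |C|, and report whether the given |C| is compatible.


V_q(n, t) = 97, q^n = 33232930569601, Hamming bound = 342607531645, |C| = 99263347638 ≤ bound (satisfied).

Step 1: Compute V_q(n, t) = Σ_{j=0}^1 C(n, j) (q−1)^j.
  j = 0: C(16,0)·(6)^0 = 1·1 = 1.
  j = 1: C(16,1)·(6)^1 = 16·6 = 96.
  V_q(n, t) = 1 + 96 = 97.
Step 2: q^n = 7^16 = 33232930569601.
Step 3: Hamming bound ⌊q^n / V_q(n,t)⌋ = ⌊33232930569601/97⌋ = 342607531645.
Step 4: Compare |C| = 99263347638 to 342607531645: satisfied.
The claimed |C| lies below the Hamming bound.


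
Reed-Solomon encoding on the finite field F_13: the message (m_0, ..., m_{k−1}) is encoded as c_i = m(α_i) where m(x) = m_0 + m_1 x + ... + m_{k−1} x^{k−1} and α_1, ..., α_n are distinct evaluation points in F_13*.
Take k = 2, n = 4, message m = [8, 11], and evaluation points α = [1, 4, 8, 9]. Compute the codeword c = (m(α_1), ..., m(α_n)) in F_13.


c = [6, 0, 5, 3]

Message polynomial: m(x) = 8 + 11·x (mod 13).
For each evaluation point α_i, compute m(α_i) mod 13:
  α_1 = 1: Horner steps 11 → 6, so m(1) = 6.
  α_2 = 4: Horner steps 11 → 0, so m(4) = 0.
  α_3 = 8: Horner steps 11 → 5, so m(8) = 5.
  α_4 = 9: Horner steps 11 → 3, so m(9) = 3.
Codeword c = [6, 0, 5, 3] ∈ F_13^4.


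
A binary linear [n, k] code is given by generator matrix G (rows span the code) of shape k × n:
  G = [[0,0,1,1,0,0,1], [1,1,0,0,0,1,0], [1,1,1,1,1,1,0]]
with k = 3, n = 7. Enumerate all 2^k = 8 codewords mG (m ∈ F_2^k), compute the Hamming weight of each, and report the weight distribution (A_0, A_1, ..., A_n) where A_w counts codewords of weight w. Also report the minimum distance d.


Weight distribution: A_0 = 1, A_2 = 1, A_3 = 3, A_5 = 1, A_6 = 2. Minimum distance d = 2.

Enumerate all 2^3 = 8 messages m ∈ F_2^3.
For each, compute codeword c = mG in F_2^7, then tally its weight.
  m = 000 → c = 0000000, weight = 0.
  m = 100 → c = 0011001, weight = 3.
  m = 010 → c = 1100010, weight = 3.
  m = 110 → c = 1111011, weight = 6.
  m = 001 → c = 1111110, weight = 6.
  m = 101 → c = 1100111, weight = 5.
  m = 011 → c = 0011100, weight = 3.
  m = 111 → c = 0000101, weight = 2.
Tally weights:
  weight 0: 1 codewords.
  weight 2: 1 codewords.
  weight 3: 3 codewords.
  weight 5: 1 codewords.
  weight 6: 2 codewords.
Minimum distance d = smallest w > 0 with A_w > 0 = 2.
Sanity: Σ A_w = 8 = 2^3 = 8 ✓.


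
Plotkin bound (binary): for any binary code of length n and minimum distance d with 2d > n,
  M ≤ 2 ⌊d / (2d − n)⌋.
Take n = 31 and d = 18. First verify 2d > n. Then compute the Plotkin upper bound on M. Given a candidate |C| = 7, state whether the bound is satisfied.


Plotkin bound M ≤ 6; given |C| = 7 > bound (violated).

Check applicability: 2d = 36, n = 31.
2d − n = 5 > 0, so Plotkin applies.
Compute d/(2d−n) = 18/5 ≈ 3.6000.
⌊d/(2d−n)⌋ = 3.
Plotkin bound: M ≤ 2·3 = 6.
Given |C| = 7, check: VIOLATED.
This |C| is above the Plotkin bound, so no binary code with n = 31, d = 18 and 7 codewords exists.


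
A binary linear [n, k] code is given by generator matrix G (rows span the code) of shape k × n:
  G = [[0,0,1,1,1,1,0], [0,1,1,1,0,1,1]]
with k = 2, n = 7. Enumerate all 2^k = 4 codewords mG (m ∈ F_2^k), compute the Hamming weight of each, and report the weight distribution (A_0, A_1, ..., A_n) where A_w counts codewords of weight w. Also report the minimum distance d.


Weight distribution: A_0 = 1, A_3 = 1, A_4 = 1, A_5 = 1. Minimum distance d = 3.

Enumerate all 2^2 = 4 messages m ∈ F_2^2.
For each, compute codeword c = mG in F_2^7, then tally its weight.
  m = 00 → c = 0000000, weight = 0.
  m = 10 → c = 0011110, weight = 4.
  m = 01 → c = 0111011, weight = 5.
  m = 11 → c = 0100101, weight = 3.
Tally weights:
  weight 0: 1 codewords.
  weight 3: 1 codewords.
  weight 4: 1 codewords.
  weight 5: 1 codewords.
Minimum distance d = smallest w > 0 with A_w > 0 = 3.
Sanity: Σ A_w = 4 = 2^2 = 4 ✓.


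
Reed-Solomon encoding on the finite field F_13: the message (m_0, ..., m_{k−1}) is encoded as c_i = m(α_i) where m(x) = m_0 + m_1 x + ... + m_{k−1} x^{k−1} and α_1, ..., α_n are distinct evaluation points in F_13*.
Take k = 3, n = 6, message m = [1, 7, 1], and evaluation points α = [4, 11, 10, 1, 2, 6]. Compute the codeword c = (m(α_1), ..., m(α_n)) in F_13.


c = [6, 4, 2, 9, 6, 1]

Message polynomial: m(x) = 1 + 7·x + 1·x^2 (mod 13).
For each evaluation point α_i, compute m(α_i) mod 13:
  α_1 = 4: Horner steps 1 → 11 → 6, so m(4) = 6.
  α_2 = 11: Horner steps 1 → 5 → 4, so m(11) = 4.
  α_3 = 10: Horner steps 1 → 4 → 2, so m(10) = 2.
  α_4 = 1: Horner steps 1 → 8 → 9, so m(1) = 9.
  α_5 = 2: Horner steps 1 → 9 → 6, so m(2) = 6.
  α_6 = 6: Horner steps 1 → 0 → 1, so m(6) = 1.
Codeword c = [6, 4, 2, 9, 6, 1] ∈ F_13^6.


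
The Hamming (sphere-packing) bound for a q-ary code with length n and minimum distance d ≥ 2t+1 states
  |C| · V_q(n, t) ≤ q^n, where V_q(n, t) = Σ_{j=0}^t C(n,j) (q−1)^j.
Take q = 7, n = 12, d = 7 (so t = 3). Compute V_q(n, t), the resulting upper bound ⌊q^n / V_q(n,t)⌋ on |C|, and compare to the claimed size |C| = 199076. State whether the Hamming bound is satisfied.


V_q(n, t) = 49969, q^n = 13841287201, Hamming bound = 276997, |C| = 199076 ≤ bound (satisfied).

Step 1: Compute V_q(n, t) = Σ_{j=0}^3 C(n, j) (q−1)^j.
  j = 0: C(12,0)·(6)^0 = 1·1 = 1.
  j = 1: C(12,1)·(6)^1 = 12·6 = 72.
  j = 2: C(12,2)·(6)^2 = 66·36 = 2376.
  j = 3: C(12,3)·(6)^3 = 220·216 = 47520.
  V_q(n, t) = 1 + 72 + 2376 + 47520 = 49969.
Step 2: q^n = 7^12 = 13841287201.
Step 3: Hamming bound ⌊q^n / V_q(n,t)⌋ = ⌊13841287201/49969⌋ = 276997.
Step 4: Compare |C| = 199076 to 276997: satisfied.
The claimed |C| lies below the Hamming bound.


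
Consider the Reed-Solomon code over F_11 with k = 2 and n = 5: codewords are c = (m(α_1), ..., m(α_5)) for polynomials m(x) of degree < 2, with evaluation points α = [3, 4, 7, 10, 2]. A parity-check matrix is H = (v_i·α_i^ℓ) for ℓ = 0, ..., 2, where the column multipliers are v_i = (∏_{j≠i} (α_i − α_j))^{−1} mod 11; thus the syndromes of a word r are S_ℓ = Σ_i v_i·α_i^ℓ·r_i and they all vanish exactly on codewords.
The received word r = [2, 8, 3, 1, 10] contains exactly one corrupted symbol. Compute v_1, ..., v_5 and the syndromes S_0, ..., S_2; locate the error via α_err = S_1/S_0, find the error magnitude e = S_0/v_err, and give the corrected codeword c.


S = (1, 4, 5), error at position 2, error magnitude e = 3, c = [2, 5, 3, 1, 10].

Step 1: column multipliers v_i = (∏_{j≠i}(α_i − α_j))^{−1} mod 11.
  i = 1 (α = 3): (3−4)(3−7)(3−10)(3−2) = (−1)·(−4)·(−7)·1 = −28 ≡ 5, so v_1 = 5^{−1} = 9 (mod 11).
  i = 2 (α = 4): (4−3)(4−7)(4−10)(4−2) = 1·(−3)·(−6)·2 = 36 ≡ 3, so v_2 = 3^{−1} = 4 (mod 11).
  i = 3 (α = 7): (7−3)(7−4)(7−10)(7−2) = 4·3·(−3)·5 = −180 ≡ 7, so v_3 = 7^{−1} = 8 (mod 11).
  i = 4 (α = 10): (10−3)(10−4)(10−7)(10−2) = 7·6·3·8 = 1008 ≡ 7, so v_4 = 7^{−1} = 8 (mod 11).
  i = 5 (α = 2): (2−3)(2−4)(2−7)(2−10) = (−1)·(−2)·(−5)·(−8) = 80 ≡ 3, so v_5 = 3^{−1} = 4 (mod 11).
  v = [9, 4, 8, 8, 4].
Step 2: syndromes of r = [2, 8, 3, 1, 10] (all sums mod 11).
  S_0 = Σ v_i r_i = 9·2 + 4·8 + 8·3 + 8·1 + 4·10 = 122 ≡ 1.
  S_1 = Σ v_i α_i r_i = 9·3·2 + 4·4·8 + 8·7·3 + 8·10·1 + 4·2·10 = 510 ≡ 4.
  α_i^2 mod 11 = [9, 5, 5, 1, 4].
  S_2 = Σ v_i α_i^2 r_i = 9·9·2 + 4·5·8 + 8·5·3 + 8·1·1 + 4·4·10 = 610 ≡ 5.
  S = (1, 4, 5) ≠ 0, so r is not a codeword (an error is present).
Step 3: locate the error. For a single error e at position i, S_ℓ = v_i·e·α_i^ℓ, so α_err = S_1/S_0.
  S_0^{−1} = 1^{−1} = 1 (mod 11), so α_err = 4·1 = 4 ≡ 4 = α_2. Error position i = 2.
  Consistency check: S_2/S_1 = 5·3 = 15 ≡ 4 = α_err ✓ (single-error assumption holds).
Step 4: error magnitude e = S_0/v_2 = S_0·∏_{j≠2}(α_2 − α_j) = 1·3 = 3 ≡ 3 (mod 11).
Step 5: correct position 2: c_2 = r_2 − e = 8 − 3 ≡ 5 (mod 11). Hence c = [2, 5, 3, 1, 10].
  Check: interpolating c through the α_i gives m(x) = 4 + 3·x (degree < 2) with m(α_i) = c_i for every i, so c is indeed a codeword.


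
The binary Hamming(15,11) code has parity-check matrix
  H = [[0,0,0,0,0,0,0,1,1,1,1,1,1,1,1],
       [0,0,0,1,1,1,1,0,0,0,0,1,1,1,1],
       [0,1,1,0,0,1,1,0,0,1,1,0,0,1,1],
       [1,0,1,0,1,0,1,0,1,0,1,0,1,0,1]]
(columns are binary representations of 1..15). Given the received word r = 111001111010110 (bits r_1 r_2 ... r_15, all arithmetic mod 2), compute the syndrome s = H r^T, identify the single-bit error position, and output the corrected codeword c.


s = (1, 0, 0, 0)^T, error position = 8, corrected codeword c = 111001101010110

Compute s = H r^T mod 2 one row at a time:
  s_1 = 1 + 1 + 0 + 1 + 0 + 1 + 1 + 0 = 5 ≡ 1 (mod 2).
  s_2 = 0 + 0 + 1 + 1 + 0 + 1 + 1 + 0 = 4 ≡ 0 (mod 2).
  s_3 = 1 + 1 + 1 + 1 + 0 + 1 + 1 + 0 = 6 ≡ 0 (mod 2).
  s_4 = 1 + 1 + 0 + 1 + 1 + 1 + 1 + 0 = 6 ≡ 0 (mod 2).
s = (1, 0, 0, 0)^T — this equals column 8 of H (binary 1000), so error is at position 8.
Correct: flip bit 8 of r = 111001111010110 to get c = 111001101010110.


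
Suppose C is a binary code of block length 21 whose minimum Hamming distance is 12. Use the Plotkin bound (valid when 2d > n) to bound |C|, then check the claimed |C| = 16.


Plotkin bound M ≤ 8; given |C| = 16 > bound (violated).

Check applicability: 2d = 24, n = 21.
2d − n = 3 > 0, so Plotkin applies.
Compute d/(2d−n) = 12/3 ≈ 4.0000.
⌊d/(2d−n)⌋ = 4.
Plotkin bound: M ≤ 2·4 = 8.
Given |C| = 16, check: VIOLATED.
This |C| is above the Plotkin bound, so no binary code with n = 21, d = 12 and 16 codewords exists.


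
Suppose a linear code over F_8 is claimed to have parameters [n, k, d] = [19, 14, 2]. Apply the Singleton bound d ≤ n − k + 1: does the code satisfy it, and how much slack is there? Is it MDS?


Singleton RHS = n − k + 1 = 6, slack = 4, bound satisfied, not MDS.

Singleton bound: d ≤ n − k + 1.
Here n = 19, k = 14, so n − k + 1 = 6.
Given d = 2, check d ≤ 6: YES.
Slack = (n − k + 1) − d = 4.
The code is NOT MDS (slack = 4 > 0).
Description: the claimed parameters are [19, 14, 2]_8; such a code would be non-MDS.


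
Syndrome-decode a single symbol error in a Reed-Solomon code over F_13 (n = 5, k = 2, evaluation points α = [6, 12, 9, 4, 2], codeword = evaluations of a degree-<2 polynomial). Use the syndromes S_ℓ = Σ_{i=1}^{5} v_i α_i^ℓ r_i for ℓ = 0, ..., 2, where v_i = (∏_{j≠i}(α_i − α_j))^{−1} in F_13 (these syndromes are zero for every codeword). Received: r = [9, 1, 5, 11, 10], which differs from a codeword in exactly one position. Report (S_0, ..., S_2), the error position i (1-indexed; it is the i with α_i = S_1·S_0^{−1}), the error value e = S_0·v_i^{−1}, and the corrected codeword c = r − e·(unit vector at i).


S = (11, 5, 7), error at position 4, error magnitude e = 8, c = [9, 1, 5, 3, 10].

Step 1: column multipliers v_i = (∏_{j≠i}(α_i − α_j))^{−1} mod 13.
  i = 1 (α = 6): (6−12)(6−9)(6−4)(6−2) = (−6)·(−3)·2·4 = 144 ≡ 1, so v_1 = 1^{−1} = 1 (mod 13).
  i = 2 (α = 12): (12−6)(12−9)(12−4)(12−2) = 6·3·8·10 = 1440 ≡ 10, so v_2 = 10^{−1} = 4 (mod 13).
  i = 3 (α = 9): (9−6)(9−12)(9−4)(9−2) = 3·(−3)·5·7 = −315 ≡ 10, so v_3 = 10^{−1} = 4 (mod 13).
  i = 4 (α = 4): (4−6)(4−12)(4−9)(4−2) = (−2)·(−8)·(−5)·2 = −160 ≡ 9, so v_4 = 9^{−1} = 3 (mod 13).
  i = 5 (α = 2): (2−6)(2−12)(2−9)(2−4) = (−4)·(−10)·(−7)·(−2) = 560 ≡ 1, so v_5 = 1^{−1} = 1 (mod 13).
  v = [1, 4, 4, 3, 1].
Step 2: syndromes of r = [9, 1, 5, 11, 10] (all sums mod 13).
  S_0 = Σ v_i r_i = 1·9 + 4·1 + 4·5 + 3·11 + 1·10 = 76 ≡ 11.
  S_1 = Σ v_i α_i r_i = 1·6·9 + 4·12·1 + 4·9·5 + 3·4·11 + 1·2·10 = 434 ≡ 5.
  α_i^2 mod 13 = [10, 1, 3, 3, 4].
  S_2 = Σ v_i α_i^2 r_i = 1·10·9 + 4·1·1 + 4·3·5 + 3·3·11 + 1·4·10 = 293 ≡ 7.
  S = (11, 5, 7) ≠ 0, so r is not a codeword (an error is present).
Step 3: locate the error. For a single error e at position i, S_ℓ = v_i·e·α_i^ℓ, so α_err = S_1/S_0.
  S_0^{−1} = 11^{−1} = 6 (mod 13), so α_err = 5·6 = 30 ≡ 4 = α_4. Error position i = 4.
  Consistency check: S_2/S_1 = 7·8 = 56 ≡ 4 = α_err ✓ (single-error assumption holds).
Step 4: error magnitude e = S_0/v_4 = S_0·∏_{j≠4}(α_4 − α_j) = 11·9 = 99 ≡ 8 (mod 13).
Step 5: correct position 4: c_4 = r_4 − e = 11 − 8 ≡ 3 (mod 13). Hence c = [9, 1, 5, 3, 10].
  Check: interpolating c through the α_i gives m(x) = 4 + 3·x (degree < 2) with m(α_i) = c_i for every i, so c is indeed a codeword.


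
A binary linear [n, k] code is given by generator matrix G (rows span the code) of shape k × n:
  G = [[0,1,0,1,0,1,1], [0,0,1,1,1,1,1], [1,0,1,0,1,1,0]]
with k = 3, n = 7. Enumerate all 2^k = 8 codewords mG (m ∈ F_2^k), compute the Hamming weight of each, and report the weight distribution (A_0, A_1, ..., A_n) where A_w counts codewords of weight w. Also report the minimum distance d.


Weight distribution: A_0 = 1, A_3 = 3, A_4 = 2, A_5 = 1, A_6 = 1. Minimum distance d = 3.

Enumerate all 2^3 = 8 messages m ∈ F_2^3.
For each, compute codeword c = mG in F_2^7, then tally its weight.
  m = 000 → c = 0000000, weight = 0.
  m = 100 → c = 0101011, weight = 4.
  m = 010 → c = 0011111, weight = 5.
  m = 110 → c = 0110100, weight = 3.
  m = 001 → c = 1010110, weight = 4.
  m = 101 → c = 1111101, weight = 6.
  m = 011 → c = 1001001, weight = 3.
  m = 111 → c = 1100010, weight = 3.
Tally weights:
  weight 0: 1 codewords.
  weight 3: 3 codewords.
  weight 4: 2 codewords.
  weight 5: 1 codewords.
  weight 6: 1 codewords.
Minimum distance d = smallest w > 0 with A_w > 0 = 3.
Sanity: Σ A_w = 8 = 2^3 = 8 ✓.


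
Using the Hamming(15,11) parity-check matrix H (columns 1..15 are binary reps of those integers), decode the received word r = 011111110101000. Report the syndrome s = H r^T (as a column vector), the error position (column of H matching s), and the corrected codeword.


s = (1, 1, 1, 1)^T, error position = 15, corrected codeword c = 011111110101001

Compute s = H r^T mod 2 one row at a time:
  s_1 = 1 + 0 + 1 + 0 + 1 + 0 + 0 + 0 = 3 ≡ 1 (mod 2).
  s_2 = 1 + 1 + 1 + 1 + 1 + 0 + 0 + 0 = 5 ≡ 1 (mod 2).
  s_3 = 1 + 1 + 1 + 1 + 1 + 0 + 0 + 0 = 5 ≡ 1 (mod 2).
  s_4 = 0 + 1 + 1 + 1 + 0 + 0 + 0 + 0 = 3 ≡ 1 (mod 2).
s = (1, 1, 1, 1)^T — this equals column 15 of H (binary 1111), so error is at position 15.
Correct: flip bit 15 of r = 011111110101000 to get c = 011111110101001.


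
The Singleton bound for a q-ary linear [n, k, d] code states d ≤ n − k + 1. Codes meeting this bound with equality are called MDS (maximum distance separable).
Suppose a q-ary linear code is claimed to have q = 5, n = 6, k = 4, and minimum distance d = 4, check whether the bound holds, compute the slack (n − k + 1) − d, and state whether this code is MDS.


Singleton RHS = n − k + 1 = 3, slack = -1, bound violated (no such code; not MDS).

Singleton bound: d ≤ n − k + 1.
Here n = 6, k = 4, so n − k + 1 = 3.
Given d = 4, check d ≤ 3: NO.
Slack = (n − k + 1) − d = -1.
The slack is negative: d = 4 exceeds n − k + 1 = 3 by 1, so the Singleton bound is violated and no linear [6, 4, 4]_5 code can exist. In particular it is not MDS (MDS requires d = n − k + 1 exactly).
Description: the claimed parameters are [6, 4, 4]_5; such a code would be impossible (violates the Singleton bound).


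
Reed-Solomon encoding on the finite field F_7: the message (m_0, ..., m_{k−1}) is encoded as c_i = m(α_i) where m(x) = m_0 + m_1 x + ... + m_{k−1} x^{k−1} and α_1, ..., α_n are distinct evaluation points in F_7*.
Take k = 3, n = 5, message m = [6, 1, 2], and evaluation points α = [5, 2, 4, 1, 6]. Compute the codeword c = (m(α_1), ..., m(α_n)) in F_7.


c = [5, 2, 0, 2, 0]

Message polynomial: m(x) = 6 + 1·x + 2·x^2 (mod 7).
For each evaluation point α_i, compute m(α_i) mod 7:
  α_1 = 5: Horner steps 2 → 4 → 5, so m(5) = 5.
  α_2 = 2: Horner steps 2 → 5 → 2, so m(2) = 2.
  α_3 = 4: Horner steps 2 → 2 → 0, so m(4) = 0.
  α_4 = 1: Horner steps 2 → 3 → 2, so m(1) = 2.
  α_5 = 6: Horner steps 2 → 6 → 0, so m(6) = 0.
Codeword c = [5, 2, 0, 2, 0] ∈ F_7^5.


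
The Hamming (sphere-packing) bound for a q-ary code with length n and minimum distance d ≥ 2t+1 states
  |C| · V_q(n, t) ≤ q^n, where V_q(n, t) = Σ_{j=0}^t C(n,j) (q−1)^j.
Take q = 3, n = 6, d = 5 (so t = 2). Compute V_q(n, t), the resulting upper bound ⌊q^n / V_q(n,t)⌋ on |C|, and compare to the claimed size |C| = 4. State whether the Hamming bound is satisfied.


V_q(n, t) = 73, q^n = 729, Hamming bound = 9, |C| = 4 ≤ bound (satisfied).

Step 1: Compute V_q(n, t) = Σ_{j=0}^2 C(n, j) (q−1)^j.
  j = 0: C(6,0)·(2)^0 = 1·1 = 1.
  j = 1: C(6,1)·(2)^1 = 6·2 = 12.
  j = 2: C(6,2)·(2)^2 = 15·4 = 60.
  V_q(n, t) = 1 + 12 + 60 = 73.
Step 2: q^n = 3^6 = 729.
Step 3: Hamming bound ⌊q^n / V_q(n,t)⌋ = ⌊729/73⌋ = 9.
Step 4: Compare |C| = 4 to 9: satisfied.
The claimed |C| lies below the Hamming bound.


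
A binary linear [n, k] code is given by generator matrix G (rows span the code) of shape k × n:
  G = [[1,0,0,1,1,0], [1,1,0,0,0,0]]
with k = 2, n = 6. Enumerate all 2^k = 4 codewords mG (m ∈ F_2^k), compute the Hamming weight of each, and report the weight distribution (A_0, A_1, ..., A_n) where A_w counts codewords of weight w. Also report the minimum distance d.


Weight distribution: A_0 = 1, A_2 = 1, A_3 = 2. Minimum distance d = 2.

Enumerate all 2^2 = 4 messages m ∈ F_2^2.
For each, compute codeword c = mG in F_2^6, then tally its weight.
  m = 00 → c = 000000, weight = 0.
  m = 10 → c = 100110, weight = 3.
  m = 01 → c = 110000, weight = 2.
  m = 11 → c = 010110, weight = 3.
Tally weights:
  weight 0: 1 codewords.
  weight 2: 1 codewords.
  weight 3: 2 codewords.
Minimum distance d = smallest w > 0 with A_w > 0 = 2.
Sanity: Σ A_w = 4 = 2^2 = 4 ✓.


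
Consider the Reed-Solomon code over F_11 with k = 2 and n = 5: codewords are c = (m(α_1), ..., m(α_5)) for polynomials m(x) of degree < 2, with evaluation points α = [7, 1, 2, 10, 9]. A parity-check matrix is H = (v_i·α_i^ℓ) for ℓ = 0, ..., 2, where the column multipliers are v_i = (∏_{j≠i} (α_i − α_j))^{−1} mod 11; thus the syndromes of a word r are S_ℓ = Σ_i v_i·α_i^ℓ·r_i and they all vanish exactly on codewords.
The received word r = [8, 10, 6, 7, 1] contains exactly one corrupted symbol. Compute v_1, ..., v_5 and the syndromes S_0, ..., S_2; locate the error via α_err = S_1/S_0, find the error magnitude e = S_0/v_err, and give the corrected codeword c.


S = (5, 1, 9), error at position 5, error magnitude e = 1, c = [8, 10, 6, 7, 0].

Step 1: column multipliers v_i = (∏_{j≠i}(α_i − α_j))^{−1} mod 11.
  i = 1 (α = 7): (7−1)(7−2)(7−10)(7−9) = 6·5·(−3)·(−2) = 180 ≡ 4, so v_1 = 4^{−1} = 3 (mod 11).
  i = 2 (α = 1): (1−7)(1−2)(1−10)(1−9) = (−6)·(−1)·(−9)·(−8) = 432 ≡ 3, so v_2 = 3^{−1} = 4 (mod 11).
  i = 3 (α = 2): (2−7)(2−1)(2−10)(2−9) = (−5)·1·(−8)·(−7) = −280 ≡ 6, so v_3 = 6^{−1} = 2 (mod 11).
  i = 4 (α = 10): (10−7)(10−1)(10−2)(10−9) = 3·9·8·1 = 216 ≡ 7, so v_4 = 7^{−1} = 8 (mod 11).
  i = 5 (α = 9): (9−7)(9−1)(9−2)(9−10) = 2·8·7·(−1) = −112 ≡ 9, so v_5 = 9^{−1} = 5 (mod 11).
  v = [3, 4, 2, 8, 5].
Step 2: syndromes of r = [8, 10, 6, 7, 1] (all sums mod 11).
  S_0 = Σ v_i r_i = 3·8 + 4·10 + 2·6 + 8·7 + 5·1 = 137 ≡ 5.
  S_1 = Σ v_i α_i r_i = 3·7·8 + 4·1·10 + 2·2·6 + 8·10·7 + 5·9·1 = 837 ≡ 1.
  α_i^2 mod 11 = [5, 1, 4, 1, 4].
  S_2 = Σ v_i α_i^2 r_i = 3·5·8 + 4·1·10 + 2·4·6 + 8·1·7 + 5·4·1 = 284 ≡ 9.
  S = (5, 1, 9) ≠ 0, so r is not a codeword (an error is present).
Step 3: locate the error. For a single error e at position i, S_ℓ = v_i·e·α_i^ℓ, so α_err = S_1/S_0.
  S_0^{−1} = 5^{−1} = 9 (mod 11), so α_err = 1·9 = 9 ≡ 9 = α_5. Error position i = 5.
  Consistency check: S_2/S_1 = 9·1 = 9 ≡ 9 = α_err ✓ (single-error assumption holds).
Step 4: error magnitude e = S_0/v_5 = S_0·∏_{j≠5}(α_5 − α_j) = 5·9 = 45 ≡ 1 (mod 11).
Step 5: correct position 5: c_5 = r_5 − e = 1 − 1 ≡ 0 (mod 11). Hence c = [8, 10, 6, 7, 0].
  Check: interpolating c through the α_i gives m(x) = 3 + 7·x (degree < 2) with m(α_i) = c_i for every i, so c is indeed a codeword.


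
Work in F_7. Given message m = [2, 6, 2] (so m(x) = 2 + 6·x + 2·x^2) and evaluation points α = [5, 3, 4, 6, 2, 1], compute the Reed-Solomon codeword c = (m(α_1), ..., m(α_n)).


c = [5, 3, 2, 5, 1, 3]

Message polynomial: m(x) = 2 + 6·x + 2·x^2 (mod 7).
For each evaluation point α_i, compute m(α_i) mod 7:
  α_1 = 5: Horner steps 2 → 2 → 5, so m(5) = 5.
  α_2 = 3: Horner steps 2 → 5 → 3, so m(3) = 3.
  α_3 = 4: Horner steps 2 → 0 → 2, so m(4) = 2.
  α_4 = 6: Horner steps 2 → 4 → 5, so m(6) = 5.
  α_5 = 2: Horner steps 2 → 3 → 1, so m(2) = 1.
  α_6 = 1: Horner steps 2 → 1 → 3, so m(1) = 3.
Codeword c = [5, 3, 2, 5, 1, 3] ∈ F_7^6.


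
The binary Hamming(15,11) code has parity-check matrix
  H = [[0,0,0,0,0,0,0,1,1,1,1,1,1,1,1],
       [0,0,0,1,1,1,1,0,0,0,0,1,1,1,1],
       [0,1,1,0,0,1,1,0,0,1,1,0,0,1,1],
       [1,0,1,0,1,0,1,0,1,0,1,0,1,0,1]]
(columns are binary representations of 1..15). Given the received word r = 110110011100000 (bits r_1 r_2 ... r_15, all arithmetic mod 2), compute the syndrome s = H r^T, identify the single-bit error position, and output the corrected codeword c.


s = (1, 0, 0, 1)^T, error position = 9, corrected codeword c = 110110010100000

Compute s = H r^T mod 2 one row at a time:
  s_1 = 1 + 1 + 1 + 0 + 0 + 0 + 0 + 0 = 3 ≡ 1 (mod 2).
  s_2 = 1 + 1 + 0 + 0 + 0 + 0 + 0 + 0 = 2 ≡ 0 (mod 2).
  s_3 = 1 + 0 + 0 + 0 + 1 + 0 + 0 + 0 = 2 ≡ 0 (mod 2).
  s_4 = 1 + 0 + 1 + 0 + 1 + 0 + 0 + 0 = 3 ≡ 1 (mod 2).
s = (1, 0, 0, 1)^T — this equals column 9 of H (binary 1001), so error is at position 9.
Correct: flip bit 9 of r = 110110011100000 to get c = 110110010100000.


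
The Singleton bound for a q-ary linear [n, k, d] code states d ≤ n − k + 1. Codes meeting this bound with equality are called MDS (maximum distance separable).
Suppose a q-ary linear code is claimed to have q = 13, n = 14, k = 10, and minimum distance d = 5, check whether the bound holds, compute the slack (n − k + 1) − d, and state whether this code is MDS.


Singleton RHS = n − k + 1 = 5, slack = 0, bound satisfied, MDS.

Singleton bound: d ≤ n − k + 1.
Here n = 14, k = 10, so n − k + 1 = 5.
Given d = 5, check d ≤ 5: YES.
Slack = (n − k + 1) − d = 0.
The code is MDS (slack = 0).
Description: the claimed parameters are [14, 10, 5]_13; such a code would be MDS (meets Singleton bound).


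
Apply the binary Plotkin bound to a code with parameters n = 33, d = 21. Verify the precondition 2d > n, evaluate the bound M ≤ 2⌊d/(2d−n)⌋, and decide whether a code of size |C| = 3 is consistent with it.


Plotkin bound M ≤ 4; given |C| = 3 ≤ bound (satisfied).

Check applicability: 2d = 42, n = 33.
2d − n = 9 > 0, so Plotkin applies.
Compute d/(2d−n) = 21/9 ≈ 2.3333.
⌊d/(2d−n)⌋ = 2.
Plotkin bound: M ≤ 2·2 = 4.
Given |C| = 3, check: satisfied.
This |C| is below the Plotkin bound.


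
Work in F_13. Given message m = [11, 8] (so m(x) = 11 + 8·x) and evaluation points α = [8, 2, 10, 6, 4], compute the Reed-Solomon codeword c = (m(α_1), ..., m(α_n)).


c = [10, 1, 0, 7, 4]

Message polynomial: m(x) = 11 + 8·x (mod 13).
For each evaluation point α_i, compute m(α_i) mod 13:
  α_1 = 8: Horner steps 8 → 10, so m(8) = 10.
  α_2 = 2: Horner steps 8 → 1, so m(2) = 1.
  α_3 = 10: Horner steps 8 → 0, so m(10) = 0.
  α_4 = 6: Horner steps 8 → 7, so m(6) = 7.
  α_5 = 4: Horner steps 8 → 4, so m(4) = 4.
Codeword c = [10, 1, 0, 7, 4] ∈ F_13^5.
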